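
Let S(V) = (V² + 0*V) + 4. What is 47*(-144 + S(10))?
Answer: -1880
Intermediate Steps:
S(V) = 4 + V² (S(V) = (V² + 0) + 4 = V² + 4 = 4 + V²)
47*(-144 + S(10)) = 47*(-144 + (4 + 10²)) = 47*(-144 + (4 + 100)) = 47*(-144 + 104) = 47*(-40) = -1880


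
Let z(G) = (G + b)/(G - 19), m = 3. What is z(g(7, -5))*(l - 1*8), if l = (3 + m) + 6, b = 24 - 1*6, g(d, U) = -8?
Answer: -40/27 ≈ -1.4815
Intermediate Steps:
b = 18 (b = 24 - 6 = 18)
z(G) = (18 + G)/(-19 + G) (z(G) = (G + 18)/(G - 19) = (18 + G)/(-19 + G))
l = 12 (l = (3 + 3) + 6 = 6 + 6 = 12)
z(g(7, -5))*(l - 1*8) = ((18 - 8)/(-19 - 8))*(12 - 1*8) = (10/(-27))*(12 - 8) = -1/27*10*4 = -10/27*4 = -40/27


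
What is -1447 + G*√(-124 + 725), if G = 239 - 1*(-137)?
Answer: -1447 + 376*√601 ≈ 7770.8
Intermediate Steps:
G = 376 (G = 239 + 137 = 376)
-1447 + G*√(-124 + 725) = -1447 + 376*√(-124 + 725) = -1447 + 376*√601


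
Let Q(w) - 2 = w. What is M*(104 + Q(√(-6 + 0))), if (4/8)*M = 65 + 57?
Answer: 25864 + 244*I*√6 ≈ 25864.0 + 597.68*I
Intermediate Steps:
M = 244 (M = 2*(65 + 57) = 2*122 = 244)
Q(w) = 2 + w
M*(104 + Q(√(-6 + 0))) = 244*(104 + (2 + √(-6 + 0))) = 244*(104 + (2 + √(-6))) = 244*(104 + (2 + I*√6)) = 244*(106 + I*√6) = 25864 + 244*I*√6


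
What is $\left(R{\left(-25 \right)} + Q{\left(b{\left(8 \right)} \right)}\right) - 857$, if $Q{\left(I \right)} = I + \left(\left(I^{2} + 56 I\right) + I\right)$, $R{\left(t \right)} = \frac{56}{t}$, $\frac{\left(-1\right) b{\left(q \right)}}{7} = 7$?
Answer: $- \frac{32506}{25} \approx -1300.2$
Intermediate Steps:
$b{\left(q \right)} = -49$ ($b{\left(q \right)} = \left(-7\right) 7 = -49$)
$Q{\left(I \right)} = I^{2} + 58 I$ ($Q{\left(I \right)} = I + \left(I^{2} + 57 I\right) = I^{2} + 58 I$)
$\left(R{\left(-25 \right)} + Q{\left(b{\left(8 \right)} \right)}\right) - 857 = \left(\frac{56}{-25} - 49 \left(58 - 49\right)\right) - 857 = \left(56 \left(- \frac{1}{25}\right) - 441\right) - 857 = \left(- \frac{56}{25} - 441\right) - 857 = - \frac{11081}{25} - 857 = - \frac{32506}{25}$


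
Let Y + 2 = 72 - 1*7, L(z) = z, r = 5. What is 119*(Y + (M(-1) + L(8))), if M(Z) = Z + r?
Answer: 8925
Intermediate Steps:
M(Z) = 5 + Z (M(Z) = Z + 5 = 5 + Z)
Y = 63 (Y = -2 + (72 - 1*7) = -2 + (72 - 7) = -2 + 65 = 63)
119*(Y + (M(-1) + L(8))) = 119*(63 + ((5 - 1) + 8)) = 119*(63 + (4 + 8)) = 119*(63 + 12) = 119*75 = 8925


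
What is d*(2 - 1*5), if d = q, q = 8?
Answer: -24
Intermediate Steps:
d = 8
d*(2 - 1*5) = 8*(2 - 1*5) = 8*(2 - 5) = 8*(-3) = -24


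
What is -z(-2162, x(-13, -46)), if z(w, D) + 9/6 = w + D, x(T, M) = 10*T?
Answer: 4587/2 ≈ 2293.5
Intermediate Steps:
z(w, D) = -3/2 + D + w (z(w, D) = -3/2 + (w + D) = -3/2 + (D + w) = -3/2 + D + w)
-z(-2162, x(-13, -46)) = -(-3/2 + 10*(-13) - 2162) = -(-3/2 - 130 - 2162) = -1*(-4587/2) = 4587/2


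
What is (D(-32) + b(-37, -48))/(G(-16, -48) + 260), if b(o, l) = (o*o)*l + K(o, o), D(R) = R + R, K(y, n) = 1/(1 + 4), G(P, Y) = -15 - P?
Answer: -328879/1305 ≈ -252.01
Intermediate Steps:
K(y, n) = 1/5
D(R) = 2*R
b(o, l) = 1/5 + l*o**2 (b(o, l) = (o*o)*l + 1/5 = o**2*l + 1/5 = l*o**2 + 1/5 = 1/5 + l*o**2)
(D(-32) + b(-37, -48))/(G(-16, -48) + 260) = (2*(-32) + (1/5 - 48*(-37)**2))/((-15 - 1*(-16)) + 260) = (-64 + (1/5 - 48*1369))/((-15 + 16) + 260) = (-64 + (1/5 - 65712))/(1 + 260) = (-64 - 328559/5)/261 = -328879/5*1/261 = -328879/1305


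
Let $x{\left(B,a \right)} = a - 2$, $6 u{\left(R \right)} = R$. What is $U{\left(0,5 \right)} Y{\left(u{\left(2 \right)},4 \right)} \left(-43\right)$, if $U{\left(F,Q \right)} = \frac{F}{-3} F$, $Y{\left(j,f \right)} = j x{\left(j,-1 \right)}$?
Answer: $0$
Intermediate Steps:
$u{\left(R \right)} = \frac{R}{6}$
$x{\left(B,a \right)} = -2 + a$
$Y{\left(j,f \right)} = - 3 j$ ($Y{\left(j,f \right)} = j \left(-2 - 1\right) = j \left(-3\right) = - 3 j$)
$U{\left(F,Q \right)} = - \frac{F^{2}}{3}$ ($U{\left(F,Q \right)} = F \left(- \frac{1}{3}\right) F = - \frac{F}{3} F = - \frac{F^{2}}{3}$)
$U{\left(0,5 \right)} Y{\left(u{\left(2 \right)},4 \right)} \left(-43\right) = - \frac{0^{2}}{3} \left(- 3 \cdot \frac{1}{6} \cdot 2\right) \left(-43\right) = \left(- \frac{1}{3}\right) 0 \left(\left(-3\right) \frac{1}{3}\right) \left(-43\right) = 0 \left(-1\right) \left(-43\right) = 0 \left(-43\right) = 0$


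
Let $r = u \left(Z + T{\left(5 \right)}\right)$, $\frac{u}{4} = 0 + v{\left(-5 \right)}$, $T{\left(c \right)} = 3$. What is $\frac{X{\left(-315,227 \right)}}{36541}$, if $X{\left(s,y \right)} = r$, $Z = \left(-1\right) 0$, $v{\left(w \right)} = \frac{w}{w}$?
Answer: $\frac{12}{36541} \approx 0.0003284$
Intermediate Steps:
$v{\left(w \right)} = 1$
$Z = 0$
$u = 4$ ($u = 4 \left(0 + 1\right) = 4 \cdot 1 = 4$)
$r = 12$ ($r = 4 \left(0 + 3\right) = 4 \cdot 3 = 12$)
$X{\left(s,y \right)} = 12$
$\frac{X{\left(-315,227 \right)}}{36541} = \frac{12}{36541}$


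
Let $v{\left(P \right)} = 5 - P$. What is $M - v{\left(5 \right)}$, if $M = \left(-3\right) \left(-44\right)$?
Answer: $132$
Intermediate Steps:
$M = 132$
$M - v{\left(5 \right)} = 132 - \left(5 - 5\right) = 132 - 0 = 132 + 0 = 132$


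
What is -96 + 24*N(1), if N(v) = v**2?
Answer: -72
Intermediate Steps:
-96 + 24*N(1) = -96 + 24*1**2 = -96 + 24*1 = -96 + 24 = -72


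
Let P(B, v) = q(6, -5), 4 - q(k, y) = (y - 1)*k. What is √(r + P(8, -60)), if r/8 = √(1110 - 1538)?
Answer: 2*√(10 + 4*I*√107) ≈ 10.254 + 8.0706*I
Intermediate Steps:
r = 16*I*√107 (r = 8*√(1110 - 1538) = 8*√(-428) = 8*(2*I*√107) = 16*I*√107 ≈ 165.51*I)
q(k, y) = 4 - k*(-1 + y) (q(k, y) = 4 - (y - 1)*k = 4 - (-1 + y)*k = 4 - k*(-1 + y))
P(B, v) = 40 (P(B, v) = 4 + 6 - 1*6*(-5) = 4 + 6 + 30 = 40)
√(r + P(8, -60)) = √(16*I*√107 + 40) = √(40 + 16*I*√107)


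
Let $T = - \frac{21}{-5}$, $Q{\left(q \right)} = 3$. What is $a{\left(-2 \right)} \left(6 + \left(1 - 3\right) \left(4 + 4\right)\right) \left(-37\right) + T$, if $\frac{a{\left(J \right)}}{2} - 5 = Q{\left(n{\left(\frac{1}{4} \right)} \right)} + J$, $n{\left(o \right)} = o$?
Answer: $\frac{22221}{5} \approx 4444.2$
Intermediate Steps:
$a{\left(J \right)} = 16 + 2 J$ ($a{\left(J \right)} = 10 + 2 \left(3 + J\right) = 10 + \left(6 + 2 J\right) = 16 + 2 J$)
$T = \frac{21}{5}$ ($T = \left(-21\right) \left(- \frac{1}{5}\right) = \frac{21}{5} \approx 4.2$)
$a{\left(-2 \right)} \left(6 + \left(1 - 3\right) \left(4 + 4\right)\right) \left(-37\right) + T = \left(16 + 2 \left(-2\right)\right) \left(6 + \left(1 - 3\right) \left(4 + 4\right)\right) \left(-37\right) + \frac{21}{5} = \left(16 - 4\right) \left(6 - 16\right) \left(-37\right) + \frac{21}{5} = 12 \left(6 - 16\right) \left(-37\right) + \frac{21}{5} = 12 \left(-10\right) \left(-37\right) + \frac{21}{5} = \left(-120\right) \left(-37\right) + \frac{21}{5} = 4440 + \frac{21}{5} = \frac{22221}{5}$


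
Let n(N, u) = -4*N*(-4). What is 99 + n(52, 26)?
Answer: 931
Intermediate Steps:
n(N, u) = 16*N
99 + n(52, 26) = 99 + 16*52 = 99 + 832 = 931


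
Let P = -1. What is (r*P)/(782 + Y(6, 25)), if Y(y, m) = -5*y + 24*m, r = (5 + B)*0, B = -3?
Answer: 0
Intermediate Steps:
r = 0 (r = (5 - 3)*0 = 2*0 = 0)
(r*P)/(782 + Y(6, 25)) = (0*(-1))/(782 + (-5*6 + 24*25)) = 0/(782 + (-30 + 600)) = 0/(782 + 570) = 0/1352 = 0*(1/1352) = 0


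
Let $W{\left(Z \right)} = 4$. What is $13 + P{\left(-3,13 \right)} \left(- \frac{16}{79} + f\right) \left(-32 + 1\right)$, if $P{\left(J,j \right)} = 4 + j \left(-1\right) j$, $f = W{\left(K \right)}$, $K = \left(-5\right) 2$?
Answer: $\frac{1535527}{79} \approx 19437.0$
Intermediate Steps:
$K = -10$
$f = 4$
$P{\left(J,j \right)} = 4 - j^{2}$ ($P{\left(J,j \right)} = 4 + - j j = 4 - j^{2}$)
$13 + P{\left(-3,13 \right)} \left(- \frac{16}{79} + f\right) \left(-32 + 1\right) = 13 + \left(4 - 13^{2}\right) \left(- \frac{16}{79} + 4\right) \left(-32 + 1\right) = 13 + \left(4 - 169\right) \left(\left(-16\right) \frac{1}{79} + 4\right) \left(-31\right) = 13 + \left(4 - 169\right) \left(- \frac{16}{79} + 4\right) \left(-31\right) = 13 - 165 \cdot \frac{300}{79} \left(-31\right) = 13 - - \frac{1534500}{79} = 13 + \frac{1534500}{79} = \frac{1535527}{79}$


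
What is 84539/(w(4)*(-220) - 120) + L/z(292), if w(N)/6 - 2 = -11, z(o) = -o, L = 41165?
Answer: -16407679/122640 ≈ -133.79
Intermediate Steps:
w(N) = -54 (w(N) = 12 + 6*(-11) = 12 - 66 = -54)
84539/(w(4)*(-220) - 120) + L/z(292) = 84539/(-54*(-220) - 120) + 41165/((-1*292)) = 84539/(11880 - 120) + 41165/(-292) = 84539/11760 + 41165*(-1/292) = 84539*(1/11760) - 41165/292 = 12077/1680 - 41165/292 = -16407679/122640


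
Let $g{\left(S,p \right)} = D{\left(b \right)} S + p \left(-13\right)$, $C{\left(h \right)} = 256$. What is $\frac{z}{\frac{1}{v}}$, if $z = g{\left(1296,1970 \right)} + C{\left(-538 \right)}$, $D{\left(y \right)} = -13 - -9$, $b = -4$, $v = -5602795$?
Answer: $171098153710$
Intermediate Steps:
$D{\left(y \right)} = -4$ ($D{\left(y \right)} = -13 + 9 = -4$)
$g{\left(S,p \right)} = - 13 p - 4 S$ ($g{\left(S,p \right)} = - 4 S + p \left(-13\right) = - 4 S - 13 p = - 13 p - 4 S$)
$z = -30538$ ($z = \left(\left(-13\right) 1970 - 5184\right) + 256 = \left(-25610 - 5184\right) + 256 = -30794 + 256 = -30538$)
$\frac{z}{\frac{1}{v}} = - \frac{30538}{\frac{1}{-5602795}} = - \frac{30538}{- \frac{1}{5602795}} = \left(-30538\right) \left(-5602795\right) = 171098153710$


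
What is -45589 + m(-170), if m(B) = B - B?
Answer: -45589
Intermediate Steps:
m(B) = 0
-45589 + m(-170) = -45589 + 0 = -45589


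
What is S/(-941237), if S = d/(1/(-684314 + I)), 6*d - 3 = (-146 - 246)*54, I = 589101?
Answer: -671727715/1882474 ≈ -356.83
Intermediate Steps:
d = -7055/2 (d = ½ + ((-146 - 246)*54)/6 = ½ + (-392*54)/6 = ½ + (⅙)*(-21168) = ½ - 3528 = -7055/2 ≈ -3527.5)
S = 671727715/2 (S = -7055/(2*(1/(-684314 + 589101))) = -7055/(2*(1/(-95213))) = -7055/(2*(-1/95213)) = -7055/2*(-95213) = 671727715/2 ≈ 3.3586e+8)
S/(-941237) = (671727715/2)/(-941237) = (671727715/2)*(-1/941237) = -671727715/1882474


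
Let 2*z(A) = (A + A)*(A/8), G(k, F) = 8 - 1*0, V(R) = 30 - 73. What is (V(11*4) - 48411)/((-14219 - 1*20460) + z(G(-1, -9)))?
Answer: 6922/4953 ≈ 1.3975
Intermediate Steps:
V(R) = -43
G(k, F) = 8 (G(k, F) = 8 + 0 = 8)
z(A) = A²/8 (z(A) = ((A + A)*(A/8))/2 = ((2*A)*(A*(⅛)))/2 = ((2*A)*(A/8))/2 = (A²/4)/2 = A²/8)
(V(11*4) - 48411)/((-14219 - 1*20460) + z(G(-1, -9))) = (-43 - 48411)/((-14219 - 1*20460) + (⅛)*8²) = -48454/((-14219 - 20460) + (⅛)*64) = -48454/(-34679 + 8) = -48454/(-34671) = -48454*(-1/34671) = 6922/4953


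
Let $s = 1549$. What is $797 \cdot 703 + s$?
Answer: $561840$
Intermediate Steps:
$797 \cdot 703 + s = 797 \cdot 703 + 1549 = 560291 + 1549 = 561840$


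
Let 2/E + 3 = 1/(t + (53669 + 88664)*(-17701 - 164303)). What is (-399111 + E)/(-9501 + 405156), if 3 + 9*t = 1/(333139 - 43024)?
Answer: -16197384916655003090165/16057100968064414851437 ≈ -1.0087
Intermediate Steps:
t = -870344/2611035 (t = -⅓ + 1/(9*(333139 - 43024)) = -⅓ + (⅑)/290115 = -⅓ + (⅑)*(1/290115) = -⅓ + 1/2611035 = -870344/2611035 ≈ -0.33333)
E = -135278638947717928/202917958424187927 (E = 2/(-3 + 1/(-870344/2611035 + (53669 + 88664)*(-17701 - 164303))) = 2/(-3 + 1/(-870344/2611035 + 142333*(-182004))) = 2/(-3 + 1/(-870344/2611035 - 25905175332)) = 2/(-3 + 1/(-67639319473858964/2611035)) = 2/(-3 - 2611035/67639319473858964) = 2/(-202917958424187927/67639319473858964) = 2*(-67639319473858964/202917958424187927) = -135278638947717928/202917958424187927 ≈ -0.66667)
(-399111 + E)/(-9501 + 405156) = (-399111 - 135278638947717928/202917958424187927)/(-9501 + 405156) = -80986924583275015450825/202917958424187927/395655 = -80986924583275015450825/202917958424187927*1/395655 = -16197384916655003090165/16057100968064414851437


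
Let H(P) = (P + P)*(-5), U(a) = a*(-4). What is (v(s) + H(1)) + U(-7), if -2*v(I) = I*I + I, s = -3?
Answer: 15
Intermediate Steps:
v(I) = -I/2 - I**2/2 (v(I) = -(I*I + I)/2 = -(I**2 + I)/2 = -(I + I**2)/2 = -I/2 - I**2/2)
U(a) = -4*a
H(P) = -10*P (H(P) = (2*P)*(-5) = -10*P)
(v(s) + H(1)) + U(-7) = (-1/2*(-3)*(1 - 3) - 10*1) - 4*(-7) = (-1/2*(-3)*(-2) - 10) + 28 = (-3 - 10) + 28 = -13 + 28 = 15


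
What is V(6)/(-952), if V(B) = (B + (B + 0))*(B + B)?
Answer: -18/119 ≈ -0.15126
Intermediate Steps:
V(B) = 4*B**2 (V(B) = (B + B)*(2*B) = (2*B)*(2*B) = 4*B**2)
V(6)/(-952) = (4*6**2)/(-952) = (4*36)*(-1/952) = 144*(-1/952) = -18/119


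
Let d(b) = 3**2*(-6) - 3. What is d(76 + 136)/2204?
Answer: -3/116 ≈ -0.025862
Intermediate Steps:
d(b) = -57 (d(b) = 9*(-6) - 3 = -54 - 3 = -57)
d(76 + 136)/2204 = -57/2204 = -57*1/2204 = -3/116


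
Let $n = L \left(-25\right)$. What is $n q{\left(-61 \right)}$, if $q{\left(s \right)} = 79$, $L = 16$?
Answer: $-31600$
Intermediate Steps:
$n = -400$ ($n = 16 \left(-25\right) = -400$)
$n q{\left(-61 \right)} = \left(-400\right) 79 = -31600$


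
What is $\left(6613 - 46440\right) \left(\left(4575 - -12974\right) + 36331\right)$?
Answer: $-2145878760$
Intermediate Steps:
$\left(6613 - 46440\right) \left(\left(4575 - -12974\right) + 36331\right) = - 39827 \left(\left(4575 + 12974\right) + 36331\right) = - 39827 \left(17549 + 36331\right) = \left(-39827\right) 53880 = -2145878760$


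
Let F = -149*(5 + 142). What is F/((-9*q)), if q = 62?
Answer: 7301/186 ≈ 39.253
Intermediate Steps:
F = -21903 (F = -149*147 = -21903)
F/((-9*q)) = -21903/((-9*62)) = -21903/(-558) = -21903*(-1/558) = 7301/186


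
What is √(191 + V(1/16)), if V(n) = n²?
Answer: 3*√5433/16 ≈ 13.820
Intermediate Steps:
√(191 + V(1/16)) = √(191 + (1/16)²) = √(191 + 1/256) = √(48897/256) = 3*√5433/16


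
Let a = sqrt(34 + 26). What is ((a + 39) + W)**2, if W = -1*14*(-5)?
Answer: 11941 + 436*sqrt(15) ≈ 13630.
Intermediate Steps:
a = 2*sqrt(15) (a = sqrt(60) = 2*sqrt(15) ≈ 7.7460)
W = 70 (W = -14*(-5) = 70)
((a + 39) + W)**2 = ((2*sqrt(15) + 39) + 70)**2 = ((39 + 2*sqrt(15)) + 70)**2 = (109 + 2*sqrt(15))**2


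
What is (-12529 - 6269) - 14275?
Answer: -33073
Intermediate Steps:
(-12529 - 6269) - 14275 = -18798 - 14275 = -33073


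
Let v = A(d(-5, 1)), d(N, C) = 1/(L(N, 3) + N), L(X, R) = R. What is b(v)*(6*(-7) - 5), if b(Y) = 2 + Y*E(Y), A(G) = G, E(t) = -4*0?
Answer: -94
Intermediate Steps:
E(t) = 0
d(N, C) = 1/(3 + N)
v = -½ (v = 1/(3 - 5) = 1/(-2) = -½ ≈ -0.50000)
b(Y) = 2 (b(Y) = 2 + Y*0 = 2 + 0 = 2)
b(v)*(6*(-7) - 5) = 2*(6*(-7) - 5) = 2*(-42 - 5) = 2*(-47) = -94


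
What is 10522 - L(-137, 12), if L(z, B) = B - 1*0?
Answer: 10510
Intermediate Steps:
L(z, B) = B (L(z, B) = B + 0 = B)
10522 - L(-137, 12) = 10522 - 1*12 = 10522 - 12 = 10510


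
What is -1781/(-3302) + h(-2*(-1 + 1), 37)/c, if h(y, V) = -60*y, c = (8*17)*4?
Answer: 137/254 ≈ 0.53937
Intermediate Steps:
c = 544 (c = 136*4 = 544)
-1781/(-3302) + h(-2*(-1 + 1), 37)/c = -1781/(-3302) - (-120)*(-1 + 1)/544 = -1781*(-1/3302) - (-120)*0*(1/544) = 137/254 - 60*0*(1/544) = 137/254 + 0*(1/544) = 137/254 + 0 = 137/254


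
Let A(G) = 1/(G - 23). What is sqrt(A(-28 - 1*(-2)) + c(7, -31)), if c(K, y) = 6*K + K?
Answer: 20*sqrt(6)/7 ≈ 6.9985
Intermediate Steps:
A(G) = 1/(-23 + G)
c(K, y) = 7*K
sqrt(A(-28 - 1*(-2)) + c(7, -31)) = sqrt(1/(-23 + (-28 - 1*(-2))) + 7*7) = sqrt(1/(-23 + (-28 + 2)) + 49) = sqrt(1/(-23 - 26) + 49) = sqrt(1/(-49) + 49) = sqrt(-1/49 + 49) = sqrt(2400/49) = 20*sqrt(6)/7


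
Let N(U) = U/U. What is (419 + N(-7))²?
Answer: 176400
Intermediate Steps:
N(U) = 1
(419 + N(-7))² = (419 + 1)² = 420² = 176400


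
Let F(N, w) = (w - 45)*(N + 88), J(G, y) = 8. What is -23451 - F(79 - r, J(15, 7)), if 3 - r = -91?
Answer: -20750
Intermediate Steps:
r = 94 (r = 3 - 1*(-91) = 3 + 91 = 94)
F(N, w) = (-45 + w)*(88 + N)
-23451 - F(79 - r, J(15, 7)) = -23451 - (-3960 - 45*(79 - 1*94) + 88*8 + (79 - 1*94)*8) = -23451 - (-3960 - 45*(79 - 94) + 704 + (79 - 94)*8) = -23451 - (-3960 - 45*(-15) + 704 - 15*8) = -23451 - (-3960 + 675 + 704 - 120) = -23451 - 1*(-2701) = -23451 + 2701 = -20750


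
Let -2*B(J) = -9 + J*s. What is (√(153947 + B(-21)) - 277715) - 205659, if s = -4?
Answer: -483374 + √615638/2 ≈ -4.8298e+5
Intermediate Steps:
B(J) = 9/2 + 2*J (B(J) = -(-9 + J*(-4))/2 = -(-9 - 4*J)/2 = 9/2 + 2*J)
(√(153947 + B(-21)) - 277715) - 205659 = (√(153947 + (9/2 + 2*(-21))) - 277715) - 205659 = (√(153947 + (9/2 - 42)) - 277715) - 205659 = (√(153947 - 75/2) - 277715) - 205659 = (√(307819/2) - 277715) - 205659 = (√615638/2 - 277715) - 205659 = (-277715 + √615638/2) - 205659 = -483374 + √615638/2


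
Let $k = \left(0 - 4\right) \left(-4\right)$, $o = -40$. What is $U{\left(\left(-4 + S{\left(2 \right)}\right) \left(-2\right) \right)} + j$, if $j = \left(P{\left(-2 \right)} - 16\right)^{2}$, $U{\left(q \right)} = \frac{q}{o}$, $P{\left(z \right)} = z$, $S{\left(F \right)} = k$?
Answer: $\frac{1623}{5} \approx 324.6$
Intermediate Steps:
$k = 16$ ($k = \left(-4\right) \left(-4\right) = 16$)
$S{\left(F \right)} = 16$
$U{\left(q \right)} = - \frac{q}{40}$ ($U{\left(q \right)} = \frac{q}{-40} = q \left(- \frac{1}{40}\right) = - \frac{q}{40}$)
$j = 324$ ($j = \left(-2 - 16\right)^{2} = \left(-18\right)^{2} = 324$)
$U{\left(\left(-4 + S{\left(2 \right)}\right) \left(-2\right) \right)} + j = - \frac{\left(-4 + 16\right) \left(-2\right)}{40} + 324 = - \frac{12 \left(-2\right)}{40} + 324 = \left(- \frac{1}{40}\right) \left(-24\right) + 324 = \frac{3}{5} + 324 = \frac{1623}{5}$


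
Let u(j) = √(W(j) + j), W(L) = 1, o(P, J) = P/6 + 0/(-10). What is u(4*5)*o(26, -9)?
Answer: 13*√21/3 ≈ 19.858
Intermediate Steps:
o(P, J) = P/6 (o(P, J) = P*(⅙) + 0*(-⅒) = P/6 + 0 = P/6)
u(j) = √(1 + j)
u(4*5)*o(26, -9) = √(1 + 4*5)*((⅙)*26) = √(1 + 20)*(13/3) = √21*(13/3) = 13*√21/3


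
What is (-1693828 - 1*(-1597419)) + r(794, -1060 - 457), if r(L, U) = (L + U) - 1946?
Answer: -99078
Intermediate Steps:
r(L, U) = -1946 + L + U
(-1693828 - 1*(-1597419)) + r(794, -1060 - 457) = (-1693828 - 1*(-1597419)) + (-1946 + 794 + (-1060 - 457)) = (-1693828 + 1597419) + (-1946 + 794 - 1517) = -96409 - 2669 = -99078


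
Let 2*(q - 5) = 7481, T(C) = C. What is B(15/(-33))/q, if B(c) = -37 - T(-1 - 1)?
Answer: -70/7491 ≈ -0.0093445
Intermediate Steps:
q = 7491/2 (q = 5 + (½)*7481 = 5 + 7481/2 = 7491/2 ≈ 3745.5)
B(c) = -35 (B(c) = -37 - (-1 - 1) = -37 - 1*(-2) = -37 + 2 = -35)
B(15/(-33))/q = -35/7491/2 = -35*2/7491 = -70/7491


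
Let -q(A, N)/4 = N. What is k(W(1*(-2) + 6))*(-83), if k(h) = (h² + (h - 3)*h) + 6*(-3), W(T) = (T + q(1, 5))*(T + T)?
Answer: -2750122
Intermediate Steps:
q(A, N) = -4*N
W(T) = 2*T*(-20 + T) (W(T) = (T - 4*5)*(T + T) = (T - 20)*(2*T) = (-20 + T)*(2*T) = 2*T*(-20 + T))
k(h) = -18 + h² + h*(-3 + h) (k(h) = (h² + (-3 + h)*h) - 18 = (h² + h*(-3 + h)) - 18 = -18 + h² + h*(-3 + h))
k(W(1*(-2) + 6))*(-83) = (-18 - 6*(1*(-2) + 6)*(-20 + (1*(-2) + 6)) + 2*(2*(1*(-2) + 6)*(-20 + (1*(-2) + 6)))²)*(-83) = (-18 - 6*(-2 + 6)*(-20 + (-2 + 6)) + 2*(2*(-2 + 6)*(-20 + (-2 + 6)))²)*(-83) = (-18 - 6*4*(-20 + 4) + 2*(2*4*(-20 + 4))²)*(-83) = (-18 - 6*4*(-16) + 2*(2*4*(-16))²)*(-83) = (-18 - 3*(-128) + 2*(-128)²)*(-83) = (-18 + 384 + 2*16384)*(-83) = (-18 + 384 + 32768)*(-83) = 33134*(-83) = -2750122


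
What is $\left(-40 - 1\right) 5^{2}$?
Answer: $-1025$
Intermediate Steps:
$\left(-40 - 1\right) 5^{2} = \left(-41\right) 25 = -1025$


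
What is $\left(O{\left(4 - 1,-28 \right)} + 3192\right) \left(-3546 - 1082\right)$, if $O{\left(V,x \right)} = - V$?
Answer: $-14758692$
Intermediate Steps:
$\left(O{\left(4 - 1,-28 \right)} + 3192\right) \left(-3546 - 1082\right) = \left(- (4 - 1) + 3192\right) \left(-3546 - 1082\right) = \left(- (4 - 1) + 3192\right) \left(-4628\right) = \left(\left(-1\right) 3 + 3192\right) \left(-4628\right) = \left(-3 + 3192\right) \left(-4628\right) = 3189 \left(-4628\right) = -14758692$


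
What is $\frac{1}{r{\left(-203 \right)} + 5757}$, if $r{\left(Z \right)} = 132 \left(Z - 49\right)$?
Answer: $- \frac{1}{27507} \approx -3.6354 \cdot 10^{-5}$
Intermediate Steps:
$r{\left(Z \right)} = -6468 + 132 Z$ ($r{\left(Z \right)} = 132 \left(-49 + Z\right) = -6468 + 132 Z$)
$\frac{1}{r{\left(-203 \right)} + 5757} = \frac{1}{\left(-6468 + 132 \left(-203\right)\right) + 5757} = \frac{1}{\left(-6468 - 26796\right) + 5757} = \frac{1}{-33264 + 5757} = \frac{1}{-27507} = - \frac{1}{27507}$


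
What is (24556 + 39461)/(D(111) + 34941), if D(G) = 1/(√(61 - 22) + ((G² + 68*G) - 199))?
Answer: 865444704742785807/472366769333394082 + 64017*√39/472366769333394082 ≈ 1.8321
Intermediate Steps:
D(G) = 1/(-199 + √39 + G² + 68*G) (D(G) = 1/(√39 + (-199 + G² + 68*G)) = 1/(-199 + √39 + G² + 68*G))
(24556 + 39461)/(D(111) + 34941) = (24556 + 39461)/(1/(-199 + √39 + 111² + 68*111) + 34941) = 64017/(1/(-199 + √39 + 12321 + 7548) + 34941) = 64017/(1/(19670 + √39) + 34941) = 64017/(34941 + 1/(19670 + √39))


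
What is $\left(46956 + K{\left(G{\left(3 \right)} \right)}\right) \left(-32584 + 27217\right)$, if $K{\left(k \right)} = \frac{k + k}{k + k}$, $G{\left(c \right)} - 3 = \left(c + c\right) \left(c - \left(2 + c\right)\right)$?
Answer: $-252018219$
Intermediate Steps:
$G{\left(c \right)} = 3 - 4 c$ ($G{\left(c \right)} = 3 + \left(c + c\right) \left(c - \left(2 + c\right)\right) = 3 + 2 c \left(-2\right) = 3 - 4 c$)
$K{\left(k \right)} = 1$ ($K{\left(k \right)} = \frac{2 k}{2 k} = 2 k \frac{1}{2 k} = 1$)
$\left(46956 + K{\left(G{\left(3 \right)} \right)}\right) \left(-32584 + 27217\right) = \left(46956 + 1\right) \left(-32584 + 27217\right) = 46957 \left(-5367\right) = -252018219$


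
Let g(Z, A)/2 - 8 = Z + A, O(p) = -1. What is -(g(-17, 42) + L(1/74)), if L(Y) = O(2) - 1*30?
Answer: -35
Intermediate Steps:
L(Y) = -31 (L(Y) = -1 - 1*30 = -1 - 30 = -31)
g(Z, A) = 16 + 2*A + 2*Z (g(Z, A) = 16 + 2*(Z + A) = 16 + 2*(A + Z) = 16 + (2*A + 2*Z) = 16 + 2*A + 2*Z)
-(g(-17, 42) + L(1/74)) = -((16 + 2*42 + 2*(-17)) - 31) = -((16 + 84 - 34) - 31) = -(66 - 31) = -1*35 = -35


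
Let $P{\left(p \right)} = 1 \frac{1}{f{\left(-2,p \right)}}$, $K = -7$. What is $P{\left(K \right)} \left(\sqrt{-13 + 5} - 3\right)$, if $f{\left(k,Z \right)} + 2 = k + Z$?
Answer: $\frac{3}{11} - \frac{2 i \sqrt{2}}{11} \approx 0.27273 - 0.25713 i$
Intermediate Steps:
$f{\left(k,Z \right)} = -2 + Z + k$ ($f{\left(k,Z \right)} = -2 + \left(k + Z\right) = -2 + \left(Z + k\right) = -2 + Z + k$)
$P{\left(p \right)} = \frac{1}{-4 + p}$ ($P{\left(p \right)} = 1 \frac{1}{-2 + p - 2} = 1 \frac{1}{-4 + p} = \frac{1}{-4 + p}$)
$P{\left(K \right)} \left(\sqrt{-13 + 5} - 3\right) = \frac{\sqrt{-13 + 5} - 3}{-4 - 7} = \frac{\sqrt{-8} - 3}{-11} = - \frac{2 i \sqrt{2} - 3}{11} = - \frac{-3 + 2 i \sqrt{2}}{11} = \frac{3}{11} - \frac{2 i \sqrt{2}}{11}$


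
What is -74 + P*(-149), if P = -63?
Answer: 9313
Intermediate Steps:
-74 + P*(-149) = -74 - 63*(-149) = -74 + 9387 = 9313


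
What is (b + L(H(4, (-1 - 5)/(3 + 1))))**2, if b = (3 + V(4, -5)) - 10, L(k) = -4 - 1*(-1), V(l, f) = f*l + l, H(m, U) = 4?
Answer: 676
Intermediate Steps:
V(l, f) = l + f*l
L(k) = -3 (L(k) = -4 + 1 = -3)
b = -23 (b = (3 + 4*(1 - 5)) - 10 = (3 + 4*(-4)) - 10 = (3 - 16) - 10 = -13 - 10 = -23)
(b + L(H(4, (-1 - 5)/(3 + 1))))**2 = (-23 - 3)**2 = (-26)**2 = 676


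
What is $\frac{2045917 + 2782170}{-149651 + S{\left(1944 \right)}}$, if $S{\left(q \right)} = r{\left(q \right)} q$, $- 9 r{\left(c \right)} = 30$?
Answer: $- \frac{4828087}{156131} \approx -30.923$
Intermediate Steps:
$r{\left(c \right)} = - \frac{10}{3}$ ($r{\left(c \right)} = \left(- \frac{1}{9}\right) 30 = - \frac{10}{3}$)
$S{\left(q \right)} = - \frac{10 q}{3}$
$\frac{2045917 + 2782170}{-149651 + S{\left(1944 \right)}} = \frac{2045917 + 2782170}{-149651 - 6480} = \frac{4828087}{-149651 - 6480} = \frac{4828087}{-156131} = 4828087 \left(- \frac{1}{156131}\right) = - \frac{4828087}{156131}$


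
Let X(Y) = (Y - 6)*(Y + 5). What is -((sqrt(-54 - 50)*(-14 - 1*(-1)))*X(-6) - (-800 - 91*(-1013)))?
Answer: 91383 + 312*I*sqrt(26) ≈ 91383.0 + 1590.9*I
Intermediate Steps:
X(Y) = (-6 + Y)*(5 + Y)
-((sqrt(-54 - 50)*(-14 - 1*(-1)))*X(-6) - (-800 - 91*(-1013))) = -((sqrt(-54 - 50)*(-14 - 1*(-1)))*(-30 + (-6)**2 - 1*(-6)) - (-800 - 91*(-1013))) = -((sqrt(-104)*(-14 + 1))*(-30 + 36 + 6) - (-800 + 92183)) = -(((2*I*sqrt(26))*(-13))*12 - 1*91383) = -(-26*I*sqrt(26)*12 - 91383) = -(-312*I*sqrt(26) - 91383) = -(-91383 - 312*I*sqrt(26)) = 91383 + 312*I*sqrt(26)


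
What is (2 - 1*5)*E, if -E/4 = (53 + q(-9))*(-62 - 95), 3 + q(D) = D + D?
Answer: -60288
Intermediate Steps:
q(D) = -3 + 2*D (q(D) = -3 + (D + D) = -3 + 2*D)
E = 20096 (E = -4*(53 + (-3 + 2*(-9)))*(-62 - 95) = -4*(53 + (-3 - 18))*(-157) = -4*(53 - 21)*(-157) = -128*(-157) = -4*(-5024) = 20096)
(2 - 1*5)*E = (2 - 1*5)*20096 = (2 - 5)*20096 = -3*20096 = -60288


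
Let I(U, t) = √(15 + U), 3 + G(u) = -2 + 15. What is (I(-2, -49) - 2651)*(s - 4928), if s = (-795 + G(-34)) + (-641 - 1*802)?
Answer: 18970556 - 7156*√13 ≈ 1.8945e+7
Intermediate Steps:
G(u) = 10 (G(u) = -3 + (-2 + 15) = -3 + 13 = 10)
s = -2228 (s = (-795 + 10) + (-641 - 1*802) = -785 + (-641 - 802) = -785 - 1443 = -2228)
(I(-2, -49) - 2651)*(s - 4928) = (√(15 - 2) - 2651)*(-2228 - 4928) = (√13 - 2651)*(-7156) = (-2651 + √13)*(-7156) = 18970556 - 7156*√13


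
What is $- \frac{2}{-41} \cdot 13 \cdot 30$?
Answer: $\frac{780}{41} \approx 19.024$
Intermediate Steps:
$- \frac{2}{-41} \cdot 13 \cdot 30 = \left(-2\right) \left(- \frac{1}{41}\right) 13 \cdot 30 = \frac{2}{41} \cdot 13 \cdot 30 = \frac{26}{41} \cdot 30 = \frac{780}{41}$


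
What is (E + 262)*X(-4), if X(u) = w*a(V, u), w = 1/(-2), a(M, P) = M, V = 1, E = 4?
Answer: -133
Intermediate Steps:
w = -½ (w = 1*(-½) = -½ ≈ -0.50000)
X(u) = -½ (X(u) = -½*1 = -½)
(E + 262)*X(-4) = (4 + 262)*(-½) = 266*(-½) = -133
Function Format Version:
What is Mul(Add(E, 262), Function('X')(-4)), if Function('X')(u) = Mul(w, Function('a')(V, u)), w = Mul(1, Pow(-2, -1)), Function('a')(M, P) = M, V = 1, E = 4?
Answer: -133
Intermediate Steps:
w = Rational(-1, 2) (w = Mul(1, Rational(-1, 2)) = Rational(-1, 2) ≈ -0.50000)
Function('X')(u) = Rational(-1, 2) (Function('X')(u) = Mul(Rational(-1, 2), 1) = Rational(-1, 2))
Mul(Add(E, 262), Function('X')(-4)) = Mul(Add(4, 262), Rational(-1, 2)) = Mul(266, Rational(-1, 2)) = -133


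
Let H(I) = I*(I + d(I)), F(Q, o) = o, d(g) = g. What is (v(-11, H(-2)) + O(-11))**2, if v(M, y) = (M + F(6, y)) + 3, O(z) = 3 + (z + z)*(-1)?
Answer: 625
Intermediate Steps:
O(z) = 3 - 2*z (O(z) = 3 + (2*z)*(-1) = 3 - 2*z)
H(I) = 2*I**2 (H(I) = I*(I + I) = I*(2*I) = 2*I**2)
v(M, y) = 3 + M + y (v(M, y) = (M + y) + 3 = 3 + M + y)
(v(-11, H(-2)) + O(-11))**2 = ((3 - 11 + 2*(-2)**2) + (3 - 2*(-11)))**2 = ((3 - 11 + 2*4) + (3 + 22))**2 = ((3 - 11 + 8) + 25)**2 = (0 + 25)**2 = 25**2 = 625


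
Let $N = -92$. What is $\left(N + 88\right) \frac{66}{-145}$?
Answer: $\frac{264}{145} \approx 1.8207$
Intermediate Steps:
$\left(N + 88\right) \frac{66}{-145} = \left(-92 + 88\right) \frac{66}{-145} = - 4 \cdot 66 \left(- \frac{1}{145}\right) = \left(-4\right) \left(- \frac{66}{145}\right) = \frac{264}{145}$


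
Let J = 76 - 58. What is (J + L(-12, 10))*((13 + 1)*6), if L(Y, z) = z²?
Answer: 9912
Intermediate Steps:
J = 18
(J + L(-12, 10))*((13 + 1)*6) = (18 + 10²)*((13 + 1)*6) = (18 + 100)*(14*6) = 118*84 = 9912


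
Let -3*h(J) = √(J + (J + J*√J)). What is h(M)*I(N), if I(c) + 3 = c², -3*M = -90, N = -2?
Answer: -√(60 + 30*√30)/3 ≈ -4.9924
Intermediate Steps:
M = 30 (M = -⅓*(-90) = 30)
h(J) = -√(J^(3/2) + 2*J)/3 (h(J) = -√(J + (J + J*√J))/3 = -√(J + (J + J^(3/2)))/3 = -√(J^(3/2) + 2*J)/3)
I(c) = -3 + c²
h(M)*I(N) = (-√(30^(3/2) + 2*30)/3)*(-3 + (-2)²) = (-√(30*√30 + 60)/3)*(-3 + 4) = -√(60 + 30*√30)/3*1 = -√(60 + 30*√30)/3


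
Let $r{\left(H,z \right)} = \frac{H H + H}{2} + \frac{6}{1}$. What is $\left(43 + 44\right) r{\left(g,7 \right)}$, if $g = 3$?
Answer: $1044$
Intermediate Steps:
$r{\left(H,z \right)} = 6 + \frac{H}{2} + \frac{H^{2}}{2}$ ($r{\left(H,z \right)} = \left(H^{2} + H\right) \frac{1}{2} + 6 \cdot 1 = \left(H + H^{2}\right) \frac{1}{2} + 6 = \left(\frac{H}{2} + \frac{H^{2}}{2}\right) + 6 = 6 + \frac{H}{2} + \frac{H^{2}}{2}$)
$\left(43 + 44\right) r{\left(g,7 \right)} = \left(43 + 44\right) \left(6 + \frac{1}{2} \cdot 3 + \frac{3^{2}}{2}\right) = 87 \left(6 + \frac{3}{2} + \frac{1}{2} \cdot 9\right) = 87 \left(6 + \frac{3}{2} + \frac{9}{2}\right) = 87 \cdot 12 = 1044$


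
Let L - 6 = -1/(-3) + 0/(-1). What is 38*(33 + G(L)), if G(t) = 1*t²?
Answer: 25004/9 ≈ 2778.2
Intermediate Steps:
L = 19/3 (L = 6 + (-1/(-3) + 0/(-1)) = 6 + (-1*(-⅓) + 0*(-1)) = 6 + (⅓ + 0) = 6 + ⅓ = 19/3 ≈ 6.3333)
G(t) = t²
38*(33 + G(L)) = 38*(33 + (19/3)²) = 38*(33 + 361/9) = 38*(658/9) = 25004/9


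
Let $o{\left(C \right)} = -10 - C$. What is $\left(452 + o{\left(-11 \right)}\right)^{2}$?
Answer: $205209$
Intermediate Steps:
$\left(452 + o{\left(-11 \right)}\right)^{2} = \left(452 - -1\right)^{2} = \left(452 + \left(-10 + 11\right)\right)^{2} = \left(452 + 1\right)^{2} = 453^{2} = 205209$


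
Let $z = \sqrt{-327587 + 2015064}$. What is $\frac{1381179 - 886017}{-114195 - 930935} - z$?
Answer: $- \frac{247581}{522565} - \sqrt{1687477} \approx -1299.5$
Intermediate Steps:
$z = \sqrt{1687477} \approx 1299.0$
$\frac{1381179 - 886017}{-114195 - 930935} - z = \frac{1381179 - 886017}{-114195 - 930935} - \sqrt{1687477} = \frac{495162}{-1045130} - \sqrt{1687477} = 495162 \left(- \frac{1}{1045130}\right) - \sqrt{1687477} = - \frac{247581}{522565} - \sqrt{1687477}$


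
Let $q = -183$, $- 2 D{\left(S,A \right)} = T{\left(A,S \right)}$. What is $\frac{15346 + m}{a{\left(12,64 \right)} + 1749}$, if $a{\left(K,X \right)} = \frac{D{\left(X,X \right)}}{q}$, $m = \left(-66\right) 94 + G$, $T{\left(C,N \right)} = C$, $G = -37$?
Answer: $\frac{1666215}{320099} \approx 5.2053$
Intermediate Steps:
$D{\left(S,A \right)} = - \frac{A}{2}$
$m = -6241$ ($m = \left(-66\right) 94 - 37 = -6204 - 37 = -6241$)
$a{\left(K,X \right)} = \frac{X}{366}$ ($a{\left(K,X \right)} = \frac{\left(- \frac{1}{2}\right) X}{-183} = - \frac{X}{2} \left(- \frac{1}{183}\right) = \frac{X}{366}$)
$\frac{15346 + m}{a{\left(12,64 \right)} + 1749} = \frac{15346 - 6241}{\frac{1}{366} \cdot 64 + 1749} = \frac{9105}{\frac{32}{183} + 1749} = \frac{9105}{\frac{320099}{183}} = 9105 \cdot \frac{183}{320099} = \frac{1666215}{320099}$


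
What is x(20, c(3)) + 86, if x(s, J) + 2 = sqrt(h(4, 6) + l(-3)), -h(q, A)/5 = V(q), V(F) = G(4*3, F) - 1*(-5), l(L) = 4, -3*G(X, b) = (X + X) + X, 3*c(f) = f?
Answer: 84 + sqrt(39) ≈ 90.245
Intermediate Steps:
c(f) = f/3
G(X, b) = -X (G(X, b) = -((X + X) + X)/3 = -(2*X + X)/3 = -X)
V(F) = -7 (V(F) = -4*3 - 1*(-5) = -1*12 + 5 = -12 + 5 = -7)
h(q, A) = 35 (h(q, A) = -5*(-7) = 35)
x(s, J) = -2 + sqrt(39) (x(s, J) = -2 + sqrt(35 + 4) = -2 + sqrt(39))
x(20, c(3)) + 86 = (-2 + sqrt(39)) + 86 = 84 + sqrt(39)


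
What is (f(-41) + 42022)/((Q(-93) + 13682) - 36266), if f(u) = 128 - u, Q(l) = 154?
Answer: -42191/22430 ≈ -1.8810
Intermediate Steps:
(f(-41) + 42022)/((Q(-93) + 13682) - 36266) = ((128 - 1*(-41)) + 42022)/((154 + 13682) - 36266) = ((128 + 41) + 42022)/(13836 - 36266) = (169 + 42022)/(-22430) = 42191*(-1/22430) = -42191/22430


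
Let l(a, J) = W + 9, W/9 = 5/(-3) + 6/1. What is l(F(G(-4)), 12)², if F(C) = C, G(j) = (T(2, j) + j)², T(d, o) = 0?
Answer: 2304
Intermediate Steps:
G(j) = j² (G(j) = (0 + j)² = j²)
W = 39 (W = 9*(5/(-3) + 6/1) = 9*(5*(-⅓) + 6*1) = 9*(-5/3 + 6) = 9*(13/3) = 39)
l(a, J) = 48 (l(a, J) = 39 + 9 = 48)
l(F(G(-4)), 12)² = 48² = 2304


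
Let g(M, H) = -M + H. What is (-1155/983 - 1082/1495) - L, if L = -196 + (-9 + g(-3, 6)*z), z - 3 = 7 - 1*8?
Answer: 272022064/1469585 ≈ 185.10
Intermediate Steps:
z = 2 (z = 3 + (7 - 1*8) = 3 + (7 - 8) = 3 - 1 = 2)
g(M, H) = H - M
L = -187 (L = -196 + (-9 + (6 - 1*(-3))*2) = -196 + (-9 + (6 + 3)*2) = -196 + (-9 + 9*2) = -196 + (-9 + 18) = -196 + 9 = -187)
(-1155/983 - 1082/1495) - L = (-1155/983 - 1082/1495) - 1*(-187) = (-1155*1/983 - 1082*1/1495) + 187 = (-1155/983 - 1082/1495) + 187 = -2790331/1469585 + 187 = 272022064/1469585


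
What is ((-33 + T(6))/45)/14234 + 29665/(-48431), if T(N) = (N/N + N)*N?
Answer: -2111209619/3446834270 ≈ -0.61251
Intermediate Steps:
T(N) = N*(1 + N) (T(N) = (1 + N)*N = N*(1 + N))
((-33 + T(6))/45)/14234 + 29665/(-48431) = ((-33 + 6*(1 + 6))/45)/14234 + 29665/(-48431) = ((-33 + 6*7)/45)*(1/14234) + 29665*(-1/48431) = ((-33 + 42)/45)*(1/14234) - 29665/48431 = ((1/45)*9)*(1/14234) - 29665/48431 = (1/5)*(1/14234) - 29665/48431 = 1/71170 - 29665/48431 = -2111209619/3446834270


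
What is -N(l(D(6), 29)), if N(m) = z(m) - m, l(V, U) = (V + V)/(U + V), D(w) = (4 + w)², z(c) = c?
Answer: 0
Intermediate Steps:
l(V, U) = 2*V/(U + V) (l(V, U) = (2*V)/(U + V) = 2*V/(U + V))
N(m) = 0 (N(m) = m - m = 0)
-N(l(D(6), 29)) = -1*0 = 0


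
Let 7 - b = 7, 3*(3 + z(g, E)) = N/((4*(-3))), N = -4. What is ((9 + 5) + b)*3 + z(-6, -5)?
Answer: 352/9 ≈ 39.111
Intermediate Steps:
z(g, E) = -26/9 (z(g, E) = -3 + (-4/(4*(-3)))/3 = -3 + (-4/(-12))/3 = -3 + (-4*(-1/12))/3 = -3 + (⅓)*(⅓) = -3 + ⅑ = -26/9)
b = 0 (b = 7 - 1*7 = 7 - 7 = 0)
((9 + 5) + b)*3 + z(-6, -5) = ((9 + 5) + 0)*3 - 26/9 = (14 + 0)*3 - 26/9 = 14*3 - 26/9 = 42 - 26/9 = 352/9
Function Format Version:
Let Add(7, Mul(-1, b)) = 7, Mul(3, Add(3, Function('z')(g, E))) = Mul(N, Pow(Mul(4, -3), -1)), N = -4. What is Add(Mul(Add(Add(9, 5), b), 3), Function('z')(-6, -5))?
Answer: Rational(352, 9) ≈ 39.111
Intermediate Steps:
Function('z')(g, E) = Rational(-26, 9) (Function('z')(g, E) = Add(-3, Mul(Rational(1, 3), Mul(-4, Pow(Mul(4, -3), -1)))) = Add(-3, Mul(Rational(1, 3), Mul(-4, Pow(-12, -1)))) = Add(-3, Mul(Rational(1, 3), Mul(-4, Rational(-1, 12)))) = Add(-3, Mul(Rational(1, 3), Rational(1, 3))) = Add(-3, Rational(1, 9)) = Rational(-26, 9))
b = 0 (b = Add(7, Mul(-1, 7)) = Add(7, -7) = 0)
Add(Mul(Add(Add(9, 5), b), 3), Function('z')(-6, -5)) = Add(Mul(Add(Add(9, 5), 0), 3), Rational(-26, 9)) = Add(Mul(Add(14, 0), 3), Rational(-26, 9)) = Add(Mul(14, 3), Rational(-26, 9)) = Add(42, Rational(-26, 9)) = Rational(352, 9)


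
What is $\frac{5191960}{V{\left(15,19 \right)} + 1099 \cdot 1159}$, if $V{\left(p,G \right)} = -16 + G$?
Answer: $\frac{648995}{159218} \approx 4.0761$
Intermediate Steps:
$\frac{5191960}{V{\left(15,19 \right)} + 1099 \cdot 1159} = \frac{5191960}{\left(-16 + 19\right) + 1099 \cdot 1159} = \frac{5191960}{3 + 1273741} = \frac{5191960}{1273744} = 5191960 \cdot \frac{1}{1273744} = \frac{648995}{159218}$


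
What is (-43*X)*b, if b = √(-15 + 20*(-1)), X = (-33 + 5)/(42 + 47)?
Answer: 1204*I*√35/89 ≈ 80.033*I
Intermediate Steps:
X = -28/89 ≈ -0.31461
b = I*√35 (b = √(-15 - 20) = √(-35) = I*√35 ≈ 5.9161*I)
(-43*X)*b = (-43*(-28/89))*(I*√35) = 1204*(I*√35)/89 = 1204*I*√35/89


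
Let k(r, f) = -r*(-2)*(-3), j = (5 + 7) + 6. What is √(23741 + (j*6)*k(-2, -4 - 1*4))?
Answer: √25037 ≈ 158.23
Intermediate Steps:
j = 18 (j = 12 + 6 = 18)
k(r, f) = -6*r (k(r, f) = -(-2*r)*(-3) = -6*r)
√(23741 + (j*6)*k(-2, -4 - 1*4)) = √(23741 + (18*6)*(-6*(-2))) = √(23741 + 108*12) = √(23741 + 1296) = √25037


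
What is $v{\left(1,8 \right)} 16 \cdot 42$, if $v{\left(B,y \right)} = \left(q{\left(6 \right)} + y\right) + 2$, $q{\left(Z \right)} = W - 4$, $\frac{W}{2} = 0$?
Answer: $4032$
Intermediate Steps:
$W = 0$ ($W = 2 \cdot 0 = 0$)
$q{\left(Z \right)} = -4$ ($q{\left(Z \right)} = 0 - 4 = -4$)
$v{\left(B,y \right)} = -2 + y$ ($v{\left(B,y \right)} = \left(-4 + y\right) + 2 = -2 + y$)
$v{\left(1,8 \right)} 16 \cdot 42 = \left(-2 + 8\right) 16 \cdot 42 = 6 \cdot 16 \cdot 42 = 96 \cdot 42 = 4032$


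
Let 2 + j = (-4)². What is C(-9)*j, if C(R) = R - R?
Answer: 0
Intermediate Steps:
C(R) = 0
j = 14 (j = -2 + (-4)² = -2 + 16 = 14)
C(-9)*j = 0*14 = 0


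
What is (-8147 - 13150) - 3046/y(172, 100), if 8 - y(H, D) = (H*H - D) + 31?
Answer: -628407533/29507 ≈ -21297.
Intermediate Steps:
y(H, D) = -23 + D - H² (y(H, D) = 8 - ((H*H - D) + 31) = 8 - ((H² - D) + 31) = 8 - (31 + H² - D) = 8 + (-31 + D - H²) = -23 + D - H²)
(-8147 - 13150) - 3046/y(172, 100) = (-8147 - 13150) - 3046/(-23 + 100 - 1*172²) = -21297 - 3046/(-23 + 100 - 1*29584) = -21297 - 3046/(-23 + 100 - 29584) = -21297 - 3046/(-29507) = -21297 - 3046*(-1/29507) = -21297 + 3046/29507 = -628407533/29507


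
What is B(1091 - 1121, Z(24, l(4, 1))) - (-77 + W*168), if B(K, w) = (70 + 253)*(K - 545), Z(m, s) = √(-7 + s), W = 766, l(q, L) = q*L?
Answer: -314336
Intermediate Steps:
l(q, L) = L*q
B(K, w) = -176035 + 323*K (B(K, w) = 323*(-545 + K) = -176035 + 323*K)
B(1091 - 1121, Z(24, l(4, 1))) - (-77 + W*168) = (-176035 + 323*(1091 - 1121)) - (-77 + 766*168) = (-176035 + 323*(-30)) - (-77 + 128688) = (-176035 - 9690) - 1*128611 = -185725 - 128611 = -314336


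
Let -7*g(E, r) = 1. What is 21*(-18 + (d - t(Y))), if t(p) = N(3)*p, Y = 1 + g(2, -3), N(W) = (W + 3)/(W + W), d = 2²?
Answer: -312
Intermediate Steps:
d = 4
N(W) = (3 + W)/(2*W) (N(W) = (3 + W)/((2*W)) = (3 + W)*(1/(2*W)) = (3 + W)/(2*W))
g(E, r) = -⅐ (g(E, r) = -⅐*1 = -⅐)
Y = 6/7 (Y = 1 - ⅐ = 6/7 ≈ 0.85714)
t(p) = p (t(p) = ((½)*(3 + 3)/3)*p = ((½)*(⅓)*6)*p = 1*p = p)
21*(-18 + (d - t(Y))) = 21*(-18 + (4 - 1*6/7)) = 21*(-18 + (4 - 6/7)) = 21*(-18 + 22/7) = 21*(-104/7) = -312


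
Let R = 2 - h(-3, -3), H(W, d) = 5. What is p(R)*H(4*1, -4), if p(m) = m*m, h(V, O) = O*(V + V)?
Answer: 1280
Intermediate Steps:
h(V, O) = 2*O*V (h(V, O) = O*(2*V) = 2*O*V)
R = -16 (R = 2 - 2*(-3)*(-3) = 2 - 1*18 = 2 - 18 = -16)
p(m) = m²
p(R)*H(4*1, -4) = (-16)²*5 = 256*5 = 1280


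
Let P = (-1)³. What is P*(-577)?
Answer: 577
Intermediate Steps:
P = -1
P*(-577) = -1*(-577) = 577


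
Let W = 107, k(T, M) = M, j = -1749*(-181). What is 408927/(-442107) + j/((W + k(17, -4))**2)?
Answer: 45206354780/1563437721 ≈ 28.915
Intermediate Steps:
j = 316569
408927/(-442107) + j/((W + k(17, -4))**2) = 408927/(-442107) + 316569/((107 - 4)**2) = 408927*(-1/442107) + 316569/(103**2) = -136309/147369 + 316569/10609 = 45206354780/1563437721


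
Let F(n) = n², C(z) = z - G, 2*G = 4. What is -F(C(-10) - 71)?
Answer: -6889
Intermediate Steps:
G = 2 (G = (½)*4 = 2)
C(z) = -2 + z (C(z) = z - 1*2 = z - 2 = -2 + z)
-F(C(-10) - 71) = -((-2 - 10) - 71)² = -(-12 - 71)² = -1*(-83)² = -1*6889 = -6889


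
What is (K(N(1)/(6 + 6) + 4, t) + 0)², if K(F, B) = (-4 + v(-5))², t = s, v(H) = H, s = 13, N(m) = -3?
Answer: 6561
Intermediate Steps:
t = 13
K(F, B) = 81 (K(F, B) = (-4 - 5)² = (-9)² = 81)
(K(N(1)/(6 + 6) + 4, t) + 0)² = (81 + 0)² = 81² = 6561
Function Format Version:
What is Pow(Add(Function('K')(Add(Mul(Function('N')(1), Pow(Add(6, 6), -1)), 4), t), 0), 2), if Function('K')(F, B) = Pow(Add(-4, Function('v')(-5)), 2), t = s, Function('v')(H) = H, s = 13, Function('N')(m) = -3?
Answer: 6561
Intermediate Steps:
t = 13
Function('K')(F, B) = 81 (Function('K')(F, B) = Pow(Add(-4, -5), 2) = Pow(-9, 2) = 81)
Pow(Add(Function('K')(Add(Mul(Function('N')(1), Pow(Add(6, 6), -1)), 4), t), 0), 2) = Pow(Add(81, 0), 2) = Pow(81, 2) = 6561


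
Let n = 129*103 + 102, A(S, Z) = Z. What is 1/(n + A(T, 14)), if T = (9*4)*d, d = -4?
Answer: 1/13403 ≈ 7.4610e-5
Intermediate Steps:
T = -144 (T = (9*4)*(-4) = 36*(-4) = -144)
n = 13389 (n = 13287 + 102 = 13389)
1/(n + A(T, 14)) = 1/(13389 + 14) = 1/13403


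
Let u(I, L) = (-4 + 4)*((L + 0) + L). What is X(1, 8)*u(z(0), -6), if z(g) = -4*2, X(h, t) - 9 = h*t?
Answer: 0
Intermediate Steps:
X(h, t) = 9 + h*t
z(g) = -8
u(I, L) = 0 (u(I, L) = 0*(L + L) = 0*(2*L) = 0)
X(1, 8)*u(z(0), -6) = (9 + 1*8)*0 = (9 + 8)*0 = 17*0 = 0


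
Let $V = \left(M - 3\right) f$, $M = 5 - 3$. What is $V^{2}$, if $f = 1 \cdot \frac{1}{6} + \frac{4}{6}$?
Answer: $\frac{25}{36} \approx 0.69444$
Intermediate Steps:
$M = 2$
$f = \frac{5}{6}$ ($f = 1 \cdot \frac{1}{6} + 4 \cdot \frac{1}{6} = \frac{1}{6} + \frac{2}{3} = \frac{5}{6} \approx 0.83333$)
$V = - \frac{5}{6}$ ($V = \left(2 - 3\right) \frac{5}{6} = \left(-1\right) \frac{5}{6} = - \frac{5}{6} \approx -0.83333$)
$V^{2} = \left(- \frac{5}{6}\right)^{2} = \frac{25}{36}$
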